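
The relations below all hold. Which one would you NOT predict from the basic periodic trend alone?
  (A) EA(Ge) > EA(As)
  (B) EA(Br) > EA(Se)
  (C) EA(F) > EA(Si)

(A)

The general trend: electron affinity increases across a period and decreases down a group.
(A) Ge (period 4, group 14) vs As (period 4, group 15): the stated order contradicts the simple trend.
(B) Br (period 4, group 17) vs Se (period 4, group 16): the stated order agrees with the simple trend.
(C) F (period 2, group 17) vs Si (period 3, group 14): the stated order agrees with the simple trend.
The exception is (A): adding an electron to As's half-filled 4p³ is unfavourable, so Ge (4p²) has the more exothermic EA.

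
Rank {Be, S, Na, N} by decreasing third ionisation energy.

Be, Na, N, S

Consider each +2 ion: Be²⁺ is the bare [He] core; S²⁺ still has 4 valence electrons; Na²⁺ is already 1 electron into the core; N²⁺ still has 3 valence electrons.
Breaking into a closed-shell core is much more expensive than removing a leftover valence electron — Na and Be have the largest IE_3 here.
Valence configurations: S²⁺ [Ne]3s²3p², N²⁺ [He]2s²2p¹.
The numbers (kJ/mol): Be 14849, S 3357, Na 6910, N 4578.
Hence IE_3: S < N < Na < Be.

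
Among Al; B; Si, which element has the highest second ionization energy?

B

The second ionization energy removes an electron from the +1 ion. For each element: Al⁺ still has 2 valence electrons; B⁺ still has 2 valence electrons; Si⁺ still has 3 valence electrons.
All are still removing valence electrons, so compare the +1 ions as you would atoms: IE_2 generally rises across a period (higher Z_eff) and falls down a group (larger shell), subject to the usual subshell exceptions.
Valence configurations: Al⁺ [Ne]3s², B⁺ [He]2s², Si⁺ [Ne]3s²3p¹.
Si⁺ loses a lone 3p electron whereas Al⁺ must break into a filled 3s² pair, so IE_2(Al) > IE_2(Si) even though Si has the higher nuclear charge.
Approximate IE_2 values (kJ/mol): Al 1817, B 2427, Si 1577.
Putting it together, IE_2: Si < Al < B.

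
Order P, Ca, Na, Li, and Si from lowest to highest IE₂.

Ca, Si, P, Na, Li

Consider each +1 ion: P⁺ still has 4 valence electrons; Ca⁺ still has 1 valence electron; Na⁺ is the bare [Ne] core; Li⁺ is the bare [He] core; Si⁺ still has 3 valence electrons.
Breaking into a closed-shell core is much more expensive than removing a leftover valence electron — Na and Li have the largest IE_2 here.
Valence configurations: P⁺ [Ne]3s²3p², Ca⁺ [Ar]4s¹, Si⁺ [Ne]3s²3p¹.
Tabulated IE_2 (kJ/mol): P 1907, Ca 1145, Na 4562, Li 7298, Si 1577.
Hence IE_2: Ca < Si < P < Na < Li.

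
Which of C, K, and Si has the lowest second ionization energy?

Si

Consider each +1 ion: C⁺ still has 3 valence electrons; K⁺ is the bare [Ar] core; Si⁺ still has 3 valence electrons.
Pulling an electron out of a noble-gas core costs far more than removing a remaining valence electron, so K sits at the high end of IE_2.
Valence configurations: C⁺ [He]2s²2p¹, Si⁺ [Ne]3s²3p¹.
Tabulated IE_2 (kJ/mol): C 2353, K 3052, Si 1577.
Hence IE_2: Si < C < K.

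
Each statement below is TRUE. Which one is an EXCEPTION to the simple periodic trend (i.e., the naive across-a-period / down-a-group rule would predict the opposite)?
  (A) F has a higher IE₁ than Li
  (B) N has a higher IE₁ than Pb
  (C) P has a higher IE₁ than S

The general trend: IE₁ increases across a period and decreases down a group.
(A) F (period 2, group 17) vs Li (period 2, group 1): the stated order agrees with the simple trend.
(B) N (period 2, group 15) vs Pb (period 6, group 14): the stated order agrees with the simple trend.
(C) P (period 3, group 15) vs S (period 3, group 16): the stated order contradicts the simple trend.
The exception is (C): S (3p⁴) ionizes more easily than half-filled P (3p³) because the paired 3p electron in S is pushed out by e⁻–e⁻ repulsion.

(C)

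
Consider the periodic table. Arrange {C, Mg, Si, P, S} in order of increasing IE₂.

Consider each +1 ion: C⁺ still has 3 valence electrons; Mg⁺ still has 1 valence electron; Si⁺ still has 3 valence electrons; P⁺ still has 4 valence electrons; S⁺ still has 5 valence electrons.
All are still removing valence electrons, so compare the +1 ions as you would atoms: IE_2 generally rises across a period (higher Z_eff) and falls down a group (larger shell), subject to the usual subshell exceptions.
Valence configurations: C⁺ [He]2s²2p¹, Mg⁺ [Ne]3s¹, Si⁺ [Ne]3s²3p¹, P⁺ [Ne]3s²3p², S⁺ [Ne]3s²3p³.
Approximate IE_2 values (kJ/mol): C 2353, Mg 1451, Si 1577, P 1907, S 2252.
Hence IE_2: Mg < Si < P < S < C.

Mg < Si < P < S < C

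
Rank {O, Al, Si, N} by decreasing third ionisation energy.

The third ionization energy removes an electron from the +2 ion. For each element: O²⁺ still has 4 valence electrons; Al²⁺ still has 1 valence electron; Si²⁺ still has 2 valence electrons; N²⁺ still has 3 valence electrons.
All are still removing valence electrons, so compare the +2 ions as you would atoms: IE_3 generally rises across a period (higher Z_eff) and falls down a group (larger shell), subject to the usual subshell exceptions.
Valence configurations: O²⁺ [He]2s²2p², Al²⁺ [Ne]3s¹, Si²⁺ [Ne]3s², N²⁺ [He]2s²2p¹.
Approximate IE_3 values (kJ/mol): O 5300, Al 2745, Si 3232, N 4578.
Hence IE_3: Al < Si < N < O.

O > N > Si > Al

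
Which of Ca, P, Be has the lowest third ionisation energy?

P

Consider each +2 ion: Ca²⁺ is the bare [Ar] core; P²⁺ still has 3 valence electrons; Be²⁺ is the bare [He] core.
Breaking into a closed-shell core is much more expensive than removing a leftover valence electron — Ca and Be have the largest IE_3 here.
Tabulated IE_3 (kJ/mol): Ca 4912, P 2914, Be 14849.
Putting it together, IE_3: P < Ca < Be.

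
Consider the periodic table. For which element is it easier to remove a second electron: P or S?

After 1 electron has been removed, what remains? P⁺ still has 4 valence electrons; S⁺ still has 5 valence electrons.
All are still removing valence electrons, so compare the +1 ions as you would atoms: IE_2 generally rises across a period (higher Z_eff) and falls down a group (larger shell), subject to the usual subshell exceptions.
Valence configurations: P⁺ [Ne]3s²3p², S⁺ [Ne]3s²3p³.
The numbers (kJ/mol): P 1907, S 2252.
So the second ionization energies run P < S.

P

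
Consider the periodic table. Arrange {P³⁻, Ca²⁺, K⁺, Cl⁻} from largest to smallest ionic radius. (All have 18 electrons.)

P³⁻ > Cl⁻ > K⁺ > Ca²⁺

All of these have 18 electrons, so size is governed by nuclear charge alone: the more protons, the stronger the pull on the same electron cloud, and the smaller the ion.
Nuclear charges: Ca²⁺ (Z=20), K⁺ (Z=19), Cl⁻ (Z=17), P³⁻ (Z=15).
Largest to smallest: P³⁻ > Cl⁻ > K⁺ > Ca²⁺.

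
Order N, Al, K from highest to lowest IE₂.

K > N > Al

The second ionization energy removes an electron from the +1 ion. For each element: N⁺ still has 4 valence electrons; Al⁺ still has 2 valence electrons; K⁺ is the bare [Ar] core.
Pulling an electron out of a noble-gas core costs far more than removing a remaining valence electron, so K sits at the high end of IE_2.
Valence configurations: N⁺ [He]2s²2p², Al⁺ [Ne]3s².
Approximate IE_2 values (kJ/mol): N 2856, Al 1817, K 3052.
Overall IE_2 order: Al < N < K.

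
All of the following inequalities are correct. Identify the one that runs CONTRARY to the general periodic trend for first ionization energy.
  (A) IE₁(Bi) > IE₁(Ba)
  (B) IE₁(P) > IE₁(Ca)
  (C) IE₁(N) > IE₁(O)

(C)

The general trend: first ionization energy increases across a period and decreases down a group.
(A) Bi (period 6, group 15) vs Ba (period 6, group 2): the stated order agrees with the simple trend.
(B) P (period 3, group 15) vs Ca (period 4, group 2): the stated order agrees with the simple trend.
(C) N (period 2, group 15) vs O (period 2, group 16): the stated order contradicts the simple trend.
The exception is (C): pairing an electron in O's 2p⁴ costs repulsion energy, so O ionizes more easily than half-filled N (2p³).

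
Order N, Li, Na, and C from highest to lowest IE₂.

Li > Na > N > C

After 1 electron has been removed, what remains? N⁺ still has 4 valence electrons; Li⁺ is the bare [He] core; Na⁺ is the bare [Ne] core; C⁺ still has 3 valence electrons.
Breaking into a closed-shell core is much more expensive than removing a leftover valence electron — Na and Li have the largest IE_2 here.
Valence configurations: N⁺ [He]2s²2p², C⁺ [He]2s²2p¹.
Tabulated IE_2 (kJ/mol): N 2856, Li 7298, Na 4562, C 2353.
Putting it together, IE_2: C < N < Na < Li.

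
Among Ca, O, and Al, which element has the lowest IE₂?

The second ionization energy removes an electron from the +1 ion. For each element: Ca⁺ still has 1 valence electron; O⁺ still has 5 valence electrons; Al⁺ still has 2 valence electrons.
All are still removing valence electrons, so compare the +1 ions as you would atoms: IE_2 generally rises across a period (higher Z_eff) and falls down a group (larger shell), subject to the usual subshell exceptions.
Valence configurations: Ca⁺ [Ar]4s¹, O⁺ [He]2s²2p³, Al⁺ [Ne]3s².
Approximate IE_2 values (kJ/mol): Ca 1145, O 3388, Al 1817.
Overall IE_2 order: Ca < Al < O.

Ca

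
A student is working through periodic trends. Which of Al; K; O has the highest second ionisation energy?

O

IE_2 is the cost of taking one more electron from the +1 cation: Al⁺ still has 2 valence electrons; K⁺ is the bare [Ar] core; O⁺ still has 5 valence electrons.
Usually core removal costs more than valence removal, but here the competition is close: a tightly held n=2 valence electron can cost more to remove than an n=3 core electron, so the actual values have to decide it.
Valence configurations: Al⁺ [Ne]3s², O⁺ [He]2s²2p³.
The numbers (kJ/mol): Al 1817, K 3052, O 3388.
Hence IE_2: Al < K < O.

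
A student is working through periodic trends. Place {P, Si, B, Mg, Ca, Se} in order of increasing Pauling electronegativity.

Ca < Mg < Si < B < P < Se

EN rises left→right (higher Z_eff, smaller atoms) and falls top→bottom (larger, more shielded atoms).
Neither a single period nor a single group — weigh both effects.
Mg > Ca: they share group 2; the group trend gives Mg the larger value.
Si > Mg: both are in period 3; the period trend gives Si the larger value.
B > Si: the two effects oppose for this pair; the down-group effect wins (2.04 vs 1.90).
P > B: the two effects oppose for this pair; the across-period effect wins (2.19 vs 2.04).
Se > P: period and group pull opposite ways; the across-period shift dominates (2.55 vs 2.19).
For reference (Pauling): B 2.04, Mg 1.31, Si 1.90, P 2.19, Ca 1.00, Se 2.55.
So from lowest to highest: Ca < Mg < Si < B < P < Se.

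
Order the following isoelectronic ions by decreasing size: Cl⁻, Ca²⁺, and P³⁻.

All of these have 18 electrons, so size is governed by nuclear charge alone: the more protons, the stronger the pull on the same electron cloud, and the smaller the ion.
Nuclear charges: Ca²⁺ (Z=20), Cl⁻ (Z=17), P³⁻ (Z=15).
Largest to smallest: P³⁻ > Cl⁻ > Ca²⁺.

P³⁻, Cl⁻, Ca²⁺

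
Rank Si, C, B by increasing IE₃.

Si < B < C

The third ionization energy removes an electron from the +2 ion. For each element: Si²⁺ still has 2 valence electrons; C²⁺ still has 2 valence electrons; B²⁺ still has 1 valence electron.
All are still removing valence electrons, so compare the +2 ions as you would atoms: IE_3 generally rises across a period (higher Z_eff) and falls down a group (larger shell), subject to the usual subshell exceptions.
Valence configurations: Si²⁺ [Ne]3s², C²⁺ [He]2s², B²⁺ [He]2s¹.
The numbers (kJ/mol): Si 3232, C 4620, B 3660.
Overall IE_3 order: Si < B < C.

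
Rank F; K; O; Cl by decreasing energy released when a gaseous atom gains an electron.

Cl > F > O > K

O is in period 2, group 16; F is in period 2, group 17; Cl is in period 3, group 17; K is in period 4, group 1.
Electron affinity generally becomes more exothermic across a period toward the halogens and less exothermic down a group.
Here both period and group differ, so the two effects have to be weighed against each other.
O > K: both effects reinforce here, so O is clearly the higher of the two.
F > O: both are in period 2; the period trend gives F the larger value.
Cl > F: this pair runs against the simple trend — see the exception note.
Note the exception: Cl has a higher electron affinity than F, contrary to the simple trend — F's small 2p subshell makes the incoming electron feel strong e⁻–e⁻ repulsion, so Cl actually releases more energy on gaining an electron.
Approximate values (kJ/mol): O 141, F 328, Cl 349, K 48.
So from highest to lowest: Cl > F > O > K.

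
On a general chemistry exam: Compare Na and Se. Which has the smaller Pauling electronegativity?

Na is in period 3, group 1; Se is in period 4, group 16.
Atoms toward the upper right of the periodic table pull bonding electrons most strongly.
These span different periods and groups, so the two trends combine.
Se > Na: the two effects oppose for this pair; the across-period effect wins (2.55 vs 0.93).
For reference (Pauling): Na 0.93, Se 2.55.
So Na has the smaller Pauling electronegativity (Na < Se).

Na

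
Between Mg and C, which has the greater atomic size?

Mg

C is in period 2, group 14; Mg is in period 3, group 2.
Across a period the added protons contract the valence shell; down a group each new principal shell makes the atom larger.
Neither a single period nor a single group — weigh both effects.
Mg > C: both effects reinforce here, so Mg is clearly the larger of the two.
For reference (pm): C 75, Mg 139.
So Mg has the greater atomic size (Mg > C).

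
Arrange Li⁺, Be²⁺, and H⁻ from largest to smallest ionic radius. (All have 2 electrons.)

H⁻ > Li⁺ > Be²⁺

All of these have 2 electrons, so size is governed by nuclear charge alone: the more protons, the stronger the pull on the same electron cloud, and the smaller the ion.
Nuclear charges: Be²⁺ (Z=4), Li⁺ (Z=3), H⁻ (Z=1).
Largest to smallest: H⁻ > Li⁺ > Be²⁺.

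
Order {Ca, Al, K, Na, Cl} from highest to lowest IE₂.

The second ionization energy removes an electron from the +1 ion. For each element: Ca⁺ still has 1 valence electron; Al⁺ still has 2 valence electrons; K⁺ is the bare [Ar] core; Na⁺ is the bare [Ne] core; Cl⁺ still has 6 valence electrons.
Pulling an electron out of a noble-gas core costs far more than removing a remaining valence electron, so K and Na sit at the high end of IE_2.
Valence configurations: Ca⁺ [Ar]4s¹, Al⁺ [Ne]3s², Cl⁺ [Ne]3s²3p⁴.
The numbers (kJ/mol): Ca 1145, Al 1817, K 3052, Na 4562, Cl 2298.
Putting it together, IE_2: Ca < Al < Cl < K < Na.

Na, K, Cl, Al, Ca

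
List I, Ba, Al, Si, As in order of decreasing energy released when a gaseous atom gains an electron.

I > Si > As > Al > Ba

Al is in period 3, group 13; Si is in period 3, group 14; As is in period 4, group 15; I is in period 5, group 17; Ba is in period 6, group 2.
EA tends to increase across a period and decrease down a group, though the pattern is less regular than for IE or radius.
Here both period and group differ, so the two effects have to be weighed against each other.
Al > Ba: both effects reinforce here, so Al is clearly the higher of the two.
As > Al: period and group pull opposite ways; the across-period shift dominates (78 vs 42 kJ/mol).
Si > As: period and group pull opposite ways; the down-group shift dominates (134 vs 78 kJ/mol).
I > Si: the two effects oppose for this pair; the across-period effect wins (295 vs 134 kJ/mol).
For reference (kJ/mol): Al 42, Si 134, As 78, I 295, Ba 14.
So from highest to lowest: I > Si > As > Al > Ba.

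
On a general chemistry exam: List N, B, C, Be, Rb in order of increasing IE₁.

Be is in period 2, group 2; B is in period 2, group 13; C is in period 2, group 14; N is in period 2, group 15; Rb is in period 5, group 1.
IE₁ increases left→right with effective nuclear charge and decreases top→bottom as the valence shell moves farther out.
Neither a single period nor a single group — weigh both effects.
B > Rb: both effects reinforce here, so B is clearly the higher of the two.
Be > B: this pair runs against the simple trend — see the exception note.
C > Be: C lies to the right of Be in period 2, so the across-period effect alone puts C higher.
N > C: N lies to the right of C in period 2, so the across-period effect alone puts N higher.
Note the exception: Be has a higher first ionization energy than B, contrary to the simple trend — removing B's lone 2p electron is easier than breaking Be's filled 2s².
Approximate values (kJ/mol): Be 900, B 801, C 1086, N 1402, Rb 403.
So from lowest to highest: Rb < B < Be < C < N.

Rb, B, Be, C, N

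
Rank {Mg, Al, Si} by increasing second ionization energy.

Consider each +1 ion: Mg⁺ still has 1 valence electron; Al⁺ still has 2 valence electrons; Si⁺ still has 3 valence electrons.
All are still removing valence electrons, so compare the +1 ions as you would atoms: IE_2 generally rises across a period (higher Z_eff) and falls down a group (larger shell), subject to the usual subshell exceptions.
Valence configurations: Mg⁺ [Ne]3s¹, Al⁺ [Ne]3s², Si⁺ [Ne]3s²3p¹.
Si⁺ loses a lone 3p electron whereas Al⁺ must break into a filled 3s² pair, so IE_2(Al) > IE_2(Si) even though Si has the higher nuclear charge.
Approximate IE_2 values (kJ/mol): Mg 1451, Al 1817, Si 1577.
Hence IE_2: Mg < Si < Al.

Mg, Si, Al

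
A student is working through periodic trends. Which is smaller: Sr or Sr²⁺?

Forming Sr²⁺ removes 2 electrons from Sr. Fewer electrons for the same nuclear charge means less shielding and a higher Z_eff on the remaining electrons, and for main-group metals the entire outer shell is lost.
A cation is smaller than its parent atom: Sr²⁺ < Sr.

Sr²⁺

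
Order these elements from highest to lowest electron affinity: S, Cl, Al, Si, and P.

Cl > S > Si > P > Al

Al is in period 3, group 13; Si is in period 3, group 14; P is in period 3, group 15; S is in period 3, group 16; Cl is in period 3, group 17.
Atoms with high Z_eff and room in the valence shell (especially the halogens) have the most exothermic electron affinities.
All lie in period 3; the across-period trend (electron affinity increases left to right) applies, with the exception below.
Note the exception: Si has a higher electron affinity than P, contrary to the simple trend — adding an electron to P's half-filled 3p³ is unfavourable, so Si (3p²) has the more exothermic EA.
Approximate values (kJ/mol): Al 42, Si 134, P 72, S 200, Cl 349.
So from highest to lowest: Cl > S > Si > P > Al.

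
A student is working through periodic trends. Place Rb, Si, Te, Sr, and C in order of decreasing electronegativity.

C > Te > Si > Sr > Rb

EN rises left→right (higher Z_eff, smaller atoms) and falls top→bottom (larger, more shielded atoms).
Neither a single period nor a single group — weigh both effects.
Sr > Rb: Sr lies to the right of Rb in period 5, so the across-period effect alone puts Sr higher.
Si > Sr: both effects reinforce here, so Si is clearly the higher of the two.
Te > Si: period and group pull opposite ways; the across-period shift dominates (2.10 vs 1.90).
C > Te: the two effects oppose for this pair; the down-group effect wins (2.55 vs 2.10).
For reference (Pauling): C 2.55, Si 1.90, Rb 0.82, Sr 0.95, Te 2.10.
So from highest to lowest: C > Te > Si > Sr > Rb.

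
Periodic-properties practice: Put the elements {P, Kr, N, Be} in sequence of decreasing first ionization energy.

N, Kr, P, Be

Be is in period 2, group 2; N is in period 2, group 15; P is in period 3, group 15; Kr is in period 4, group 18.
Removing the outermost electron gets harder across a period and easier down a group.
Neither a single period nor a single group — weigh both effects.
P > Be: the two effects oppose for this pair; the across-period effect wins (1012 vs 900 kJ/mol).
Kr > P: the two effects oppose for this pair; the across-period effect wins (1351 vs 1012 kJ/mol).
N > Kr: the two effects oppose for this pair; the down-group effect wins (1402 vs 1351 kJ/mol).
For reference (kJ/mol): Be 900, N 1402, P 1012, Kr 1351.
So from highest to lowest: N > Kr > P > Be.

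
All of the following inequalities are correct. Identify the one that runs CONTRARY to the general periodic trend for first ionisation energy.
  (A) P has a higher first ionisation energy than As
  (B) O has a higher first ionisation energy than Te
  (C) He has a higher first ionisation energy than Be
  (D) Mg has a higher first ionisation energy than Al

The general trend: first ionisation energy increases across a period and decreases down a group.
(A) P (period 3, group 15) vs As (period 4, group 15): the stated order agrees with the simple trend.
(B) O (period 2, group 16) vs Te (period 5, group 16): the stated order agrees with the simple trend.
(C) He (period 1, group 18) vs Be (period 2, group 2): the stated order agrees with the simple trend.
(D) Mg (period 3, group 2) vs Al (period 3, group 13): the stated order contradicts the simple trend.
The exception is (D): Al's single 3p electron is easier to remove than one from Mg's filled 3s².

(D)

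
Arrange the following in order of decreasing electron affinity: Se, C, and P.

EA tends to increase across a period and decrease down a group, though the pattern is less regular than for IE or radius.
A diagonal step moves right (one effect) and down (the opposite effect) at once.
C > P: the two effects oppose for this pair; the down-group effect wins (122 vs 72 kJ/mol).
Se > C: period and group pull opposite ways; the across-period shift dominates (195 vs 122 kJ/mol).
Approximate values (kJ/mol): C 122, P 72, Se 195.
So from highest to lowest: Se > C > P.

Se > C > P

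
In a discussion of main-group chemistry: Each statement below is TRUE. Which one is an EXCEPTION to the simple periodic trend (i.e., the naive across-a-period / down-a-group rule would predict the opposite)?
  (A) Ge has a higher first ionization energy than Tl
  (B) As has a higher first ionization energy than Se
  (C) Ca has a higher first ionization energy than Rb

The general trend: first ionization energy increases across a period and decreases down a group.
(A) Ge (period 4, group 14) vs Tl (period 6, group 13): the stated order agrees with the simple trend.
(B) As (period 4, group 15) vs Se (period 4, group 16): the stated order contradicts the simple trend.
(C) Ca (period 4, group 2) vs Rb (period 5, group 1): the stated order agrees with the simple trend.
The exception is (B): Se (4p⁴) ionizes more easily than half-filled As (4p³).

(B)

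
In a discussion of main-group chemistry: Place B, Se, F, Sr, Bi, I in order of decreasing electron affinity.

F > I > Se > Bi > B > Sr

B is in period 2, group 13; F is in period 2, group 17; Se is in period 4, group 16; Sr is in period 5, group 2; I is in period 5, group 17; Bi is in period 6, group 15.
Atoms with high Z_eff and room in the valence shell (especially the halogens) have the most exothermic electron affinities.
Here both period and group differ, so the two effects have to be weighed against each other.
B > Sr: relative to Sr, both the across-period and down-group shifts push B's electron affinity up.
Bi > B: the two effects oppose for this pair; the across-period effect wins (91 vs 27 kJ/mol).
Se > Bi: relative to Bi, both the across-period and down-group shifts push Se's electron affinity up.
I > Se: the two effects oppose for this pair; the across-period effect wins (295 vs 195 kJ/mol).
F > I: F sits above I in group 17, so the down-group effect alone puts F higher.
Tabulated electron affinity (kJ/mol): B 27, F 328, Se 195, Sr 5, I 295, Bi 91.
So from highest to lowest: F > I > Se > Bi > B > Sr.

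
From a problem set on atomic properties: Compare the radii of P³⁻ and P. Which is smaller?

P

Forming P³⁻ adds 3 electrons to P. More electron–electron repulsion in the same shell, with unchanged nuclear charge, lets the cloud expand.
An anion is larger than its parent atom: P³⁻ > P.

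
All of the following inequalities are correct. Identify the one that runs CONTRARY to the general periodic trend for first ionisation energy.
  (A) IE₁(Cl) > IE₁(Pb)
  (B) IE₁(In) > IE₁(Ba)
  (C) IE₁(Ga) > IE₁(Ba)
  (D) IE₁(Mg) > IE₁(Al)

(D)

The general trend: first ionisation energy increases across a period and decreases down a group.
(A) Cl (period 3, group 17) vs Pb (period 6, group 14): the stated order agrees with the simple trend.
(B) In (period 5, group 13) vs Ba (period 6, group 2): the stated order agrees with the simple trend.
(C) Ga (period 4, group 13) vs Ba (period 6, group 2): the stated order agrees with the simple trend.
(D) Mg (period 3, group 2) vs Al (period 3, group 13): the stated order contradicts the simple trend.
The exception is (D): Al's single 3p electron is easier to remove than one from Mg's filled 3s².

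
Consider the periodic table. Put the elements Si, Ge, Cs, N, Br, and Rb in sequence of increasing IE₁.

Cs, Rb, Ge, Si, Br, N

N is in period 2, group 15; Si is in period 3, group 14; Ge is in period 4, group 14; Br is in period 4, group 17; Rb is in period 5, group 1; Cs is in period 6, group 1.
Removing the outermost electron gets harder across a period and easier down a group.
Neither a single period nor a single group — weigh both effects.
Rb > Cs: Rb sits above Cs in group 1, so the down-group effect alone puts Rb higher.
Ge > Rb: relative to Rb, both the across-period and down-group shifts push Ge's first ionization energy up.
Si > Ge: they share group 14; the group trend gives Si the larger value.
Br > Si: the two effects oppose for this pair; the across-period effect wins (1140 vs 786 kJ/mol).
N > Br: the two effects oppose for this pair; the down-group effect wins (1402 vs 1140 kJ/mol).
Tabulated first ionization energy (kJ/mol): N 1402, Si 786, Ge 762, Br 1140, Rb 403, Cs 376.
So from lowest to highest: Cs < Rb < Ge < Si < Br < N.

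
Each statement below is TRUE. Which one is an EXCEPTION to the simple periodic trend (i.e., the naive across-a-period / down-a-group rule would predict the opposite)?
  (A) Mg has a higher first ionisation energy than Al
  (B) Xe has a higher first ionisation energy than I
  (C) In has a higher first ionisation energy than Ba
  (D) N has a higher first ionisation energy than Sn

The general trend: first ionisation energy increases across a period and decreases down a group.
(A) Mg (period 3, group 2) vs Al (period 3, group 13): the stated order contradicts the simple trend.
(B) Xe (period 5, group 18) vs I (period 5, group 17): the stated order agrees with the simple trend.
(C) In (period 5, group 13) vs Ba (period 6, group 2): the stated order agrees with the simple trend.
(D) N (period 2, group 15) vs Sn (period 5, group 14): the stated order agrees with the simple trend.
The exception is (A): Al's single 3p electron is easier to remove than one from Mg's filled 3s².

(A)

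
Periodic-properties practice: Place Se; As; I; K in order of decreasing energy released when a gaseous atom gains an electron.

K is in period 4, group 1; As is in period 4, group 15; Se is in period 4, group 16; I is in period 5, group 17.
Adding an electron releases more energy for atoms nearer the top right (short of the noble gases).
Here both period and group differ, so the two effects have to be weighed against each other.
As > K: both are in period 4; the period trend gives As the larger value.
Se > As: both are in period 4; the period trend gives Se the larger value.
I > Se: the two effects oppose for this pair; the across-period effect wins (295 vs 195 kJ/mol).
Tabulated electron affinity (kJ/mol): K 48, As 78, Se 195, I 295.
So from highest to lowest: I > Se > As > K.

I > Se > As > K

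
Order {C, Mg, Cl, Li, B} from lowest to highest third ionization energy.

IE_3 is the cost of taking one more electron from the +2 cation: C²⁺ still has 2 valence electrons; Mg²⁺ is the bare [Ne] core; Cl²⁺ still has 5 valence electrons; Li²⁺ is already 1 electron into the core; B²⁺ still has 1 valence electron.
Breaking into a closed-shell core is much more expensive than removing a leftover valence electron — Mg and Li have the largest IE_3 here.
Valence configurations: C²⁺ [He]2s², Cl²⁺ [Ne]3s²3p³, B²⁺ [He]2s¹.
Tabulated IE_3 (kJ/mol): C 4620, Mg 7733, Cl 3822, Li 11815, B 3660.
So the third ionization energies run B < Cl < C < Mg < Li.

B, Cl, C, Mg, Li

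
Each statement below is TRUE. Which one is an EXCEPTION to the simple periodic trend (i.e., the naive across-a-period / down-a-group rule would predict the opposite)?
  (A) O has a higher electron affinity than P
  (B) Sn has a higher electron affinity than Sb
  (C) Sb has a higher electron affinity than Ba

(B)

The general trend: electron affinity increases across a period and decreases down a group.
(A) O (period 2, group 16) vs P (period 3, group 15): the stated order agrees with the simple trend.
(B) Sn (period 5, group 14) vs Sb (period 5, group 15): the stated order contradicts the simple trend.
(C) Sb (period 5, group 15) vs Ba (period 6, group 2): the stated order agrees with the simple trend.
The exception is (B): adding an electron to Sb's half-filled 5p³ is unfavourable, so Sn has the more exothermic EA.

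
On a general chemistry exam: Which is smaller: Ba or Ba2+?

Forming Ba2+ removes 2 electrons from Ba. Fewer electrons for the same nuclear charge means less shielding and a higher Z_eff on the remaining electrons, and for main-group metals the entire outer shell is lost.
A cation is smaller than its parent atom: Ba2+ < Ba.

Ba2+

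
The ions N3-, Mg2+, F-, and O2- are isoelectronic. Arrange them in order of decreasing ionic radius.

All of these have 10 electrons, so size is governed by nuclear charge alone: the more protons, the stronger the pull on the same electron cloud, and the smaller the ion.
Nuclear charges: Mg2+ (Z=12), F- (Z=9), O2- (Z=8), N3- (Z=7).
Largest to smallest: N3- > O2- > F- > Mg2+.

N3- > O2- > F- > Mg2+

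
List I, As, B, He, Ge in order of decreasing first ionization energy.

He is in period 1, group 18; B is in period 2, group 13; Ge is in period 4, group 14; As is in period 4, group 15; I is in period 5, group 17.
IE₁ increases left→right with effective nuclear charge and decreases top→bottom as the valence shell moves farther out.
These span different periods and groups, so the two trends combine.
B > Ge: the two effects oppose for this pair; the down-group effect wins (801 vs 762 kJ/mol).
As > B: period and group pull opposite ways; the across-period shift dominates (947 vs 801 kJ/mol).
I > As: the two effects oppose for this pair; the across-period effect wins (1008 vs 947 kJ/mol).
He > I: both effects reinforce here, so He is clearly the higher of the two.
Approximate values (kJ/mol): He 2372, B 801, Ge 762, As 947, I 1008.
So from highest to lowest: He > I > As > B > Ge.

He, I, As, B, Ge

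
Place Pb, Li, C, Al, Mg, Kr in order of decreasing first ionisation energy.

Li is in period 2, group 1; C is in period 2, group 14; Mg is in period 3, group 2; Al is in period 3, group 13; Kr is in period 4, group 18; Pb is in period 6, group 14.
Across a period the outer electron is held more tightly (higher IE₁); down a group it sits in a higher shell, more shielded, and comes off more easily.
Neither a single period nor a single group — weigh both effects.
Al > Li: period and group pull opposite ways; the across-period shift dominates (578 vs 520 kJ/mol).
Pb > Al: the two effects oppose for this pair; the across-period effect wins (716 vs 578 kJ/mol).
Mg > Pb: the two effects oppose for this pair; the down-group effect wins (738 vs 716 kJ/mol).
C > Mg: both effects reinforce here, so C is clearly the higher of the two.
Kr > C: the two effects oppose for this pair; the across-period effect wins (1351 vs 1086 kJ/mol).
Note the exception: Mg has a higher first ionization energy than Al, contrary to the simple trend — Al's single 3p electron is easier to remove than one from Mg's filled 3s².
Tabulated first ionization energy (kJ/mol): Li 520, C 1086, Mg 738, Al 578, Kr 1351, Pb 716.
So from highest to lowest: Kr > C > Mg > Pb > Al > Li.

Kr, C, Mg, Pb, Al, Li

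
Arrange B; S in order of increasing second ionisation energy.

S < B

Consider each +1 ion: B⁺ still has 2 valence electrons; S⁺ still has 5 valence electrons.
All are still removing valence electrons, so compare the +1 ions as you would atoms: IE_2 generally rises across a period (higher Z_eff) and falls down a group (larger shell), subject to the usual subshell exceptions.
Valence configurations: B⁺ [He]2s², S⁺ [Ne]3s²3p³.
The numbers (kJ/mol): B 2427, S 2252.
So the second ionization energies run S < B.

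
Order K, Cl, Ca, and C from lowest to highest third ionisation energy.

Cl < K < C < Ca

After 2 electrons have been removed, what remains? K²⁺ is already 1 electron into the core; Cl²⁺ still has 5 valence electrons; Ca²⁺ is the bare [Ar] core; C²⁺ still has 2 valence electrons.
Usually core removal costs more than valence removal, but here the competition is close: a tightly held n=2 valence electron can cost more to remove than an n=3 core electron, so the actual values have to decide it.
Valence configurations: Cl²⁺ [Ne]3s²3p³, C²⁺ [He]2s².
Tabulated IE_3 (kJ/mol): K 4420, Cl 3822, Ca 4912, C 4620.
So the third ionization energies run Cl < K < C < Ca.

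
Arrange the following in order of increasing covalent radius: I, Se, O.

Moving right in a period, electrons are added to the same shell under a stronger nuclear pull, so atoms get smaller; moving down, a new shell is opened and atoms get larger.
Here both period and group differ, so the two effects have to be weighed against each other.
Se > O: they share group 16; the group trend gives Se the larger value.
I > Se: the two effects oppose for this pair; the down-group effect wins (133 vs 116 pm).
Approximate values (pm): O 63, Se 116, I 133.
So from smallest to largest: O < Se < I.

O < Se < I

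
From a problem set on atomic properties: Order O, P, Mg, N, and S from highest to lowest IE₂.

O > N > S > P > Mg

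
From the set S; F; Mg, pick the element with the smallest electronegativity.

F is in period 2, group 17; Mg is in period 3, group 2; S is in period 3, group 16.
Atoms toward the upper right of the periodic table pull bonding electrons most strongly.
These span different periods and groups, so the two trends combine.
S > Mg: both are in period 3; the period trend gives S the larger value.
F > S: both effects reinforce here, so F is clearly the higher of the two.
For reference (Pauling): F 3.98, Mg 1.31, S 2.58.
The smallest electronegativity among these belongs to Mg.

Mg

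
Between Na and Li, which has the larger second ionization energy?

Consider each +1 ion: Na⁺ is the bare [Ne] core; Li⁺ is the bare [He] core.
All of these are removing an electron from a noble-gas core or deeper; the smaller core (lower principal quantum number) is held far more tightly, and within a period the higher nuclear charge binds the same core more tightly.
Approximate IE_2 values (kJ/mol): Na 4562, Li 7298.
So the second ionization energies run Na < Li.

Li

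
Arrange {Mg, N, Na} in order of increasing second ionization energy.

Mg, N, Na

After 1 electron has been removed, what remains? Mg⁺ still has 1 valence electron; N⁺ still has 4 valence electrons; Na⁺ is the bare [Ne] core.
Breaking into a closed-shell core is much more expensive than removing a leftover valence electron — Na has the largest IE_2 here.
Valence configurations: Mg⁺ [Ne]3s¹, N⁺ [He]2s²2p².
Tabulated IE_2 (kJ/mol): Mg 1451, N 2856, Na 4562.
Putting it together, IE_2: Mg < N < Na.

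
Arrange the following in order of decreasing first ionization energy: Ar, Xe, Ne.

Ne is in period 2, group 18; Ar is in period 3, group 18; Xe is in period 5, group 18.
Across a period the outer electron is held more tightly (higher IE₁); down a group it sits in a higher shell, more shielded, and comes off more easily.
All are in group 18, so first ionization energy increases up the group.
So from highest to lowest: Ne > Ar > Xe.

Ne > Ar > Xe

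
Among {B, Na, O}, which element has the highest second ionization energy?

The second ionization energy removes an electron from the +1 ion. For each element: B⁺ still has 2 valence electrons; Na⁺ is the bare [Ne] core; O⁺ still has 5 valence electrons.
Core electrons are held far more tightly than valence electrons, so Na tops the IE_2 order.
Valence configurations: B⁺ [He]2s², O⁺ [He]2s²2p³.
Approximate IE_2 values (kJ/mol): B 2427, Na 4562, O 3388.
So the second ionization energies run B < O < Na.

Na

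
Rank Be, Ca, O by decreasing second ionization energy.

O > Be > Ca

The second ionization energy removes an electron from the +1 ion. For each element: Be⁺ still has 1 valence electron; Ca⁺ still has 1 valence electron; O⁺ still has 5 valence electrons.
All are still removing valence electrons, so compare the +1 ions as you would atoms: IE_2 generally rises across a period (higher Z_eff) and falls down a group (larger shell), subject to the usual subshell exceptions.
Valence configurations: Be⁺ [He]2s¹, Ca⁺ [Ar]4s¹, O⁺ [He]2s²2p³.
Tabulated IE_2 (kJ/mol): Be 1757, Ca 1145, O 3388.
Putting it together, IE_2: Ca < Be < O.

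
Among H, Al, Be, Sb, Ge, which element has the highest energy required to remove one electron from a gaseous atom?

H is in period 1, group 1; Be is in period 2, group 2; Al is in period 3, group 13; Ge is in period 4, group 14; Sb is in period 5, group 15.
First ionization energy rises across a period (greater Z_eff holds electrons more tightly) and falls down a group (valence electrons are farther from the nucleus).
These sit on a diagonal, where the across-period and down-group effects partly cancel.
Ge > Al: the two effects oppose for this pair; the across-period effect wins (762 vs 578 kJ/mol).
Sb > Ge: the two effects oppose for this pair; the across-period effect wins (831 vs 762 kJ/mol).
Be > Sb: the two effects oppose for this pair; the down-group effect wins (900 vs 831 kJ/mol).
H > Be: the two effects oppose for this pair; the down-group effect wins (1312 vs 900 kJ/mol).
Approximate values (kJ/mol): H 1312, Be 900, Al 578, Ge 762, Sb 831.
The highest energy required to remove one electron from a gaseous atom among these belongs to H.

H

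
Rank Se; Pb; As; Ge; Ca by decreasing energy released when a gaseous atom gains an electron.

EA tends to increase across a period and decrease down a group, though the pattern is less regular than for IE or radius.
Here both period and group differ, so the two effects have to be weighed against each other.
Pb > Ca: period and group pull opposite ways; the across-period shift dominates (35 vs 2 kJ/mol).
As > Pb: both effects reinforce here, so As is clearly the higher of the two.
Ge > As: this pair runs against the simple trend — see the exception note.
Se > Ge: both are in period 4; the period trend gives Se the larger value.
Note the exception: Ge has a higher electron affinity than As, contrary to the simple trend — adding an electron to As's half-filled 4p³ is unfavourable, so Ge (4p²) has the more exothermic EA.
For reference (kJ/mol): Ca 2, Ge 119, As 78, Se 195, Pb 35.
So from highest to lowest: Se > Ge > As > Pb > Ca.

Se > Ge > As > Pb > Ca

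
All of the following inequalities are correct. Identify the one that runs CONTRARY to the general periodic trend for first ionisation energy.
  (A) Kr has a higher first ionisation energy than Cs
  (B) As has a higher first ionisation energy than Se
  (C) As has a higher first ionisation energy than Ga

(B)

The general trend: first ionisation energy increases across a period and decreases down a group.
(A) Kr (period 4, group 18) vs Cs (period 6, group 1): the stated order agrees with the simple trend.
(B) As (period 4, group 15) vs Se (period 4, group 16): the stated order contradicts the simple trend.
(C) As (period 4, group 15) vs Ga (period 4, group 13): the stated order agrees with the simple trend.
The exception is (B): Se (4p⁴) ionizes more easily than half-filled As (4p³).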